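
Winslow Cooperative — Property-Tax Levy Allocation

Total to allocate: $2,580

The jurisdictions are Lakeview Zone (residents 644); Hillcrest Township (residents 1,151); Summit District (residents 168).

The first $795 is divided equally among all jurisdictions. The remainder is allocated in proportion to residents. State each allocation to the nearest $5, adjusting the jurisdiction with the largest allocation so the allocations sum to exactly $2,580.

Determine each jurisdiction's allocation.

$795 shared equally gives $265 per jurisdiction.
Remainder $1,785 by residents (total 1,963): Lakeview Zone 585.60 → $585; Hillcrest Township 1,046.63 → $1,045; Summit District 152.77 → $155.
Totals: Lakeview Zone $265 + $585 = $850; Hillcrest Township $265 + $1,045 = $1,310; Summit District $265 + $155 = $420.

Lakeview Zone: $850 · Hillcrest Township: $1,310 · Summit District: $420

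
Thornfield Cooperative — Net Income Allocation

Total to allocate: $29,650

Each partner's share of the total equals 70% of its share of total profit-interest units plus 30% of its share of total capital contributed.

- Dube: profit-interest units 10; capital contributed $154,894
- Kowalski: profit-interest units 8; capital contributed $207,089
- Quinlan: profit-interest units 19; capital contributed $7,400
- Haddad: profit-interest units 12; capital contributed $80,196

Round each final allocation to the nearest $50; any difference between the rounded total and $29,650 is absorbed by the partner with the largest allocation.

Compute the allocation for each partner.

Dube: $7,300 | Kowalski: $7,500 | Quinlan: $8,200 | Haddad: $6,650

Totals — profit-interest units 49, capital contributed 449,579.
Combined weights (70% profit-interest units + 30% capital contributed): Dube 0.2462; Kowalski 0.2525; Quinlan 0.2764; Haddad 0.2249.
Raw shares: Dube 7,300.32; Kowalski 7,485.86; Quinlan 8,194.27; Haddad 6,669.55.
Rounded to nearest $50: Dube $7,300; Kowalski $7,500; Quinlan $8,200; Haddad $6,650. Sum = $29,650.
Rounded total matches; no reconciliation needed.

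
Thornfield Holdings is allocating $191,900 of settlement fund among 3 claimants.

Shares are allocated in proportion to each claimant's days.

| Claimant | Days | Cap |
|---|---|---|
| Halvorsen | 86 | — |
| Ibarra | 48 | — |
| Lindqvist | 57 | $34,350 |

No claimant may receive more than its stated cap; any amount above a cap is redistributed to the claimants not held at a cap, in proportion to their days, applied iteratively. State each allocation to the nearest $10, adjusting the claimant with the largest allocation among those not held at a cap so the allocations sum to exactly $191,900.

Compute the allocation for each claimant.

Halvorsen: $101,110 | Ibarra: $56,440 | Lindqvist: $34,350

Sum of days: 191.
Unconstrained shares: Halvorsen 86,405.24; Ibarra 48,226.18; Lindqvist 57,268.59.
Held at cap: Lindqvist ($34,350); remaining pool $157,550 reallocated over remaining days 134.
Redistributed shares: Halvorsen 101,114.18 → $101,110; Ibarra 56,435.82 → $56,440.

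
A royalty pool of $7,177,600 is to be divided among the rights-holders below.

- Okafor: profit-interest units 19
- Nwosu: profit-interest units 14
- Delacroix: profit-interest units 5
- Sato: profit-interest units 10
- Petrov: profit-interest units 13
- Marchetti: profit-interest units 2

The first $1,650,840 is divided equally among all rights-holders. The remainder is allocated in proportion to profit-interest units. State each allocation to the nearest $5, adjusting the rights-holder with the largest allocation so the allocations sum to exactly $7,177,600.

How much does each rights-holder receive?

$1,650,840 shared equally gives $275,140 per rights-holder.
Remainder $5,526,760 by profit-interest units (total 63): Okafor 1,666,800.63 → $1,666,800; Nwosu 1,228,168.89 → $1,228,170; Delacroix 438,631.75 → $438,630; Sato 877,263.49 → $877,265; Petrov 1,140,442.54 → $1,140,445; Marchetti 175,452.70 → $175,455.
Rounding difference −$5 on remainder applied to Okafor.
Totals: Okafor $275,140 + $1,666,795 = $1,941,935; Nwosu $275,140 + $1,228,170 = $1,503,310; Delacroix $275,140 + $438,630 = $713,770; Sato $275,140 + $877,265 = $1,152,405; Petrov $275,140 + $1,140,445 = $1,415,585; Marchetti $275,140 + $175,455 = $450,595.

Okafor: $1,941,935; Nwosu: $1,503,310; Delacroix: $713,770; Sato: $1,152,405; Petrov: $1,415,585; Marchetti: $450,595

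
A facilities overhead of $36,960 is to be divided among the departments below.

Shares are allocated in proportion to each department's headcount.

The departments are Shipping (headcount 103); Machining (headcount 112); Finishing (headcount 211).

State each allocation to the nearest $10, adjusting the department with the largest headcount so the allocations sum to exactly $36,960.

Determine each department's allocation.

Headcount total: 426.
Pro-rata amounts: Shipping 103/426 × $36,960 = 8,936.34; Machining 112/426 × $36,960 = 9,717.18; Finishing 211/426 × $36,960 = 18,306.48.
Rounded to nearest $10: Shipping $8,940; Machining $9,720; Finishing $18,310. Sum = $36,970.
Difference $36,960 − $36,970 = −$10 applied to largest headcount (Finishing): Finishing becomes $18,300.

Shipping: $8,940 | Machining: $9,720 | Finishing: $18,300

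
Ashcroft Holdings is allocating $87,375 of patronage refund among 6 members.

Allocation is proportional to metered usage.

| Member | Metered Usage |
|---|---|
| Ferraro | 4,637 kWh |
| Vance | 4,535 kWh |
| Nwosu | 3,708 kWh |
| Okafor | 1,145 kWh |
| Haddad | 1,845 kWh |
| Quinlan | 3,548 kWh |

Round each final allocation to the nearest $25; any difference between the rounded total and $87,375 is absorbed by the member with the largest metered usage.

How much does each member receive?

Combined metered usage = 4,637 + 4,535 + 3,708 + 1,145 + 1,845 + 3,548 = 19,418.
Proportional shares: Ferraro 20,865.07; Vance 20,406.10; Nwosu 16,684.85; Okafor 5,152.15; Haddad 8,301.93; Quinlan 15,964.90.
At nearest $25: Ferraro $20,875; Vance $20,400; Nwosu $16,675; Okafor $5,150; Haddad $8,300; Quinlan $15,975. Sum = $87,375.
Rounded total matches; no reconciliation needed.

Ferraro: $20,875 · Vance: $20,400 · Nwosu: $16,675 · Okafor: $5,150 · Haddad: $8,300 · Quinlan: $15,975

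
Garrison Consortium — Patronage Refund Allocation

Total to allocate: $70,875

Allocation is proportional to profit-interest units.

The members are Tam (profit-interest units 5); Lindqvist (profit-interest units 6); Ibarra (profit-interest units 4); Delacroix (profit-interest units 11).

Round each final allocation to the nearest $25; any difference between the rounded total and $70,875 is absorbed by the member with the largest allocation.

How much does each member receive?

Tam: $13,625; Lindqvist: $16,350; Ibarra: $10,900; Delacroix: $30,000

Total profit-interest units = 26.
Pro-rata amounts: Tam 5/26 × $70,875 = 13,629.81; Lindqvist 6/26 × $70,875 = 16,355.77; Ibarra 4/26 × $70,875 = 10,903.85; Delacroix 11/26 × $70,875 = 29,985.58.
After rounding ($25): Tam $13,625; Lindqvist $16,350; Ibarra $10,900; Delacroix $29,975. Sum = $70,850.
Difference $70,875 − $70,850 = +$25 applied to largest allocation (Delacroix): Delacroix becomes $30,000.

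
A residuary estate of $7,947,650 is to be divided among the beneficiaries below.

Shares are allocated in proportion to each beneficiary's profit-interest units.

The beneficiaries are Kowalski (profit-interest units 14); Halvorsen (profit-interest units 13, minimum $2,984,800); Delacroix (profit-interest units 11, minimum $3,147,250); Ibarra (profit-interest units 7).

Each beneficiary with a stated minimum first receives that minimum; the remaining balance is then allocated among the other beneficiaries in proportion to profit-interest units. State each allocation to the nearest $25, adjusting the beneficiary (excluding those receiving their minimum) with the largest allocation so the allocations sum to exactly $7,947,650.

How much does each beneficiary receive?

Kowalski: $1,210,400; Halvorsen: $2,984,800; Delacroix: $3,147,250; Ibarra: $605,200

Fund the minimums — Halvorsen $2,984,800; Delacroix $3,147,250. Remaining pool $1,815,600.
Remaining pool split over remaining profit-interest units 21: Kowalski 1,210,400.00 → $1,210,400; Ibarra 605,200.00 → $605,200.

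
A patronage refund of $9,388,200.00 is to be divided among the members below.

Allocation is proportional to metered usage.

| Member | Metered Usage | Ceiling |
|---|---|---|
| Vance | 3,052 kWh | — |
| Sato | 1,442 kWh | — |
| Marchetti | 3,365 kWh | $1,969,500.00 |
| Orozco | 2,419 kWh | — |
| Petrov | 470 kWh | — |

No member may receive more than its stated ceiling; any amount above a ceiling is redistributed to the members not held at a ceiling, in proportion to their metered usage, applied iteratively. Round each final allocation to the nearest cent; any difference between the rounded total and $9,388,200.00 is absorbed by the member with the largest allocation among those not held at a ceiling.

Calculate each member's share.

Sum of metered usage: 10,748.
Unconstrained shares: Vance 2,665,871.4552; Sato 1,259,563.1187; Marchetti 2,939,271.7715; Orozco 2,112,956.4384; Petrov 410,537.2162.
Cap binds for Marchetti ($1,969,500.00); remaining pool $7,418,700.00 reallocated over remaining metered usage 7,383.
Shares after redistribution: Vance 3,066,757.7408 → $3,066,757.74; Sato 1,448,972.6940 → $1,448,972.69; Orozco 2,430,696.9118 → $2,430,696.91; Petrov 472,272.6534 → $472,272.65.
Rounding difference +$0.01 applied to Vance → $3,066,757.75.

Vance: $3,066,757.75 · Sato: $1,448,972.69 · Marchetti: $1,969,500.00 · Orozco: $2,430,696.91 · Petrov: $472,272.65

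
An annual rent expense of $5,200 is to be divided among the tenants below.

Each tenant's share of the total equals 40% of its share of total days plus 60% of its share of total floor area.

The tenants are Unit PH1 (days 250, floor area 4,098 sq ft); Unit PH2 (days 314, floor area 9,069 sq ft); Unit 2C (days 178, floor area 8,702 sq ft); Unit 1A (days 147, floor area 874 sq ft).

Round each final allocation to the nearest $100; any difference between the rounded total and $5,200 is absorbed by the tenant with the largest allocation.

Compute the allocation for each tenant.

Unit PH1: $1,100; Unit PH2: $2,000; Unit 2C: $1,600; Unit 1A: $500

Days total 889; floor area total 22,743.
Combined weights (40% days + 60% floor area): Unit PH1 0.2206; Unit PH2 0.3805; Unit 2C 0.3097; Unit 1A 0.0892.
Raw shares: Unit PH1 1,147.11; Unit PH2 1,978.80; Unit 2C 1,610.25; Unit 1A 463.84.
Rounded to nearest $100: Unit PH1 $1,100; Unit PH2 $2,000; Unit 2C $1,600; Unit 1A $500. Sum = $5,200.
Rounded total matches; no reconciliation needed.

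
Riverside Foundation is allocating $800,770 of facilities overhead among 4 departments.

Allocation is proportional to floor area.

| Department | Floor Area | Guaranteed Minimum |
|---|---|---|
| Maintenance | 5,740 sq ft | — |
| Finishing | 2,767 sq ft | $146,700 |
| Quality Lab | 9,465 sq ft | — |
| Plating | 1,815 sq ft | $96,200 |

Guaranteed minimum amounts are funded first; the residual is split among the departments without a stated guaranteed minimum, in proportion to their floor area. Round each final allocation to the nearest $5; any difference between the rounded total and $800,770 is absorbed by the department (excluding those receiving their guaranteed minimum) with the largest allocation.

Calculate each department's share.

Guaranteed amounts: Finishing $146,700; Plating $96,200. Residual $557,870.
Residual split over remaining floor area 15,205: Maintenance 210,600.05 → $210,600; Quality Lab 347,269.95 → $347,270.

Maintenance: $210,600 | Finishing: $146,700 | Quality Lab: $347,270 | Plating: $96,200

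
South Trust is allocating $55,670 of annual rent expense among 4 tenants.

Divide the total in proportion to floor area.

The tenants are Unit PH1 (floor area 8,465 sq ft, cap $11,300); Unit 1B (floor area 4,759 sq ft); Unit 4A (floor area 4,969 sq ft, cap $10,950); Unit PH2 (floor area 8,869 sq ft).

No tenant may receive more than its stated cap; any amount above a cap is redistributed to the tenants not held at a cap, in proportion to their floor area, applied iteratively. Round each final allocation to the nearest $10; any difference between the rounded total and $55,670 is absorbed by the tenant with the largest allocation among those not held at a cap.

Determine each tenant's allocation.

Unit PH1: $11,300 | Unit 1B: $11,670 | Unit 4A: $10,950 | Unit PH2: $21,750

Sum of floor area: 27,062.
Pro-rata shares before constraints: Unit PH1 17,413.59; Unit 1B 9,789.87; Unit 4A 10,221.87; Unit PH2 18,244.67.
Cap binds for Unit PH1 ($11,300); balance $44,370 reallocated over remaining floor area 18,597.
Cap binds for Unit 4A ($10,950); balance $33,420 reallocated over remaining floor area 13,628.
Redistributed shares: Unit 1B 11,670.52 → $11,670; Unit PH2 21,749.48 → $21,750.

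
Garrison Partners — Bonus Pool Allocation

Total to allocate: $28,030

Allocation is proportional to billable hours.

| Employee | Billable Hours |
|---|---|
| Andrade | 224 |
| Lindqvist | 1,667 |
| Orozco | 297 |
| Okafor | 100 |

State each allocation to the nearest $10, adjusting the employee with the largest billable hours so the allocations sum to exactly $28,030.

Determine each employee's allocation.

Combined billable hours = 224 + 1,667 + 297 + 100 = 2,288.
Unrounded shares: Andrade 2,744.20; Lindqvist 20,422.21; Orozco 3,638.51; Okafor 1,225.09.
After rounding ($10): Andrade $2,740; Lindqvist $20,420; Orozco $3,640; Okafor $1,230. Sum = $28,030.
No rounding difference to absorb.

Andrade: $2,740; Lindqvist: $20,420; Orozco: $3,640; Okafor: $1,230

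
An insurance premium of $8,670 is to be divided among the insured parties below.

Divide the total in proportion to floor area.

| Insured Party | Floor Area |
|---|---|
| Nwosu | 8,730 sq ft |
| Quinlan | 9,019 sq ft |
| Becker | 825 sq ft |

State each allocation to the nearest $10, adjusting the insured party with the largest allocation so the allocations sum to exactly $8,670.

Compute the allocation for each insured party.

Total floor area = 18,574.
Pro-rata amounts: Nwosu 8,730/18,574 × $8,670 = 4,075.003; Quinlan 9,019/18,574 × $8,670 = 4,209.90; Becker 825/18,574 × $8,670 = 385.09.
At nearest $10: Nwosu $4,080; Quinlan $4,210; Becker $390. Sum = $8,680.
Difference $8,670 − $8,680 = −$10 applied to largest allocation (Quinlan): Quinlan becomes $4,200.

Nwosu: $4,080; Quinlan: $4,200; Becker: $390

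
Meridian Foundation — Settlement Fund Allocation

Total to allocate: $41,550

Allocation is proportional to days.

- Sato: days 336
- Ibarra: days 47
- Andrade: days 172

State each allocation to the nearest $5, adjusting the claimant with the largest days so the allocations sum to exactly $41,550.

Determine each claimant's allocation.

Sato: $25,155; Ibarra: $3,520; Andrade: $12,875

Total days = 336 + 47 + 172 = 555.
Pro-rata amounts: Sato 25,154.59; Ibarra 3,518.65; Andrade 12,876.76.
At nearest $5: Sato $25,155; Ibarra $3,520; Andrade $12,875. Sum = $41,550.
Rounded total matches; no reconciliation needed.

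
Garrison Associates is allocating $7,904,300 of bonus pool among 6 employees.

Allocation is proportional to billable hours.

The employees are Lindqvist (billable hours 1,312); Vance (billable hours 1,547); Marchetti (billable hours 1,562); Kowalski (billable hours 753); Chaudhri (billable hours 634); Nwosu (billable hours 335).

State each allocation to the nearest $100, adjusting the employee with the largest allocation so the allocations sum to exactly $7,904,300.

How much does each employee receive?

Lindqvist: $1,688,200 · Vance: $1,990,600 · Marchetti: $2,009,700 · Kowalski: $968,900 · Chaudhri: $815,800 · Nwosu: $431,100

Total billable hours = 6,143.
Pro-rata amounts: Lindqvist 1,312/6,143 × $7,904,300 = 1,688,172.16; Vance 1,547/6,143 × $7,904,300 = 1,990,550.56; Marchetti 1,562/6,143 × $7,904,300 = 2,009,851.31; Kowalski 753/6,143 × $7,904,300 = 968,897.59; Chaudhri 634/6,143 × $7,904,300 = 815,778.32; Nwosu 335/6,143 × $7,904,300 = 431,050.06.
At nearest $100: Lindqvist $1,688,200; Vance $1,990,600; Marchetti $2,009,900; Kowalski $968,900; Chaudhri $815,800; Nwosu $431,100. Sum = $7,904,500.
Difference $7,904,300 − $7,904,500 = −$200 applied to largest allocation (Marchetti): Marchetti becomes $2,009,700.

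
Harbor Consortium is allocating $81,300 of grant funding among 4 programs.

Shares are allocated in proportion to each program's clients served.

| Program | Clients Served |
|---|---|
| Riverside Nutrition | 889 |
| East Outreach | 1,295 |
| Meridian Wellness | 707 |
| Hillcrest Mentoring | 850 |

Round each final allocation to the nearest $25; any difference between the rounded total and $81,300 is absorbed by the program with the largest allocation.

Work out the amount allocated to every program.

Sum of clients served: 3,741.
Proportional shares: Riverside Nutrition 889/3,741 × $81,300 = 19,319.89; East Outreach 1,295/3,741 × $81,300 = 28,143.14; Meridian Wellness 707/3,741 × $81,300 = 15,364.64; Hillcrest Mentoring 850/3,741 × $81,300 = 18,472.33.
After rounding ($25): Riverside Nutrition $19,325; East Outreach $28,150; Meridian Wellness $15,375; Hillcrest Mentoring $18,475. Sum = $81,325.
Difference $81,300 − $81,325 = −$25 applied to largest allocation (East Outreach): East Outreach becomes $28,125.

Riverside Nutrition: $19,325 · East Outreach: $28,125 · Meridian Wellness: $15,375 · Hillcrest Mentoring: $18,475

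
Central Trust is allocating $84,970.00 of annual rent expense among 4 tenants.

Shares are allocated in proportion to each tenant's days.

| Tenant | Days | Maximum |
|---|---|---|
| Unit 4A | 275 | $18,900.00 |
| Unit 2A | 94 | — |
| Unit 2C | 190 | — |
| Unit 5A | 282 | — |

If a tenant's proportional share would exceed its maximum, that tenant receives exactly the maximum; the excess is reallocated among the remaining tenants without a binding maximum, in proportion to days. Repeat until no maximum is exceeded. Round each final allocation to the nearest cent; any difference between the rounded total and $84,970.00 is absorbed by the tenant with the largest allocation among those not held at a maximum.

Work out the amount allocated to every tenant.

Unit 4A: $18,900.00; Unit 2A: $10,972.76; Unit 2C: $22,178.98; Unit 5A: $32,918.26

Sum of days: 841.
Pro-rata shares before constraints: Unit 4A 27,784.4828; Unit 2A 9,497.2414; Unit 2C 19,196.5517; Unit 5A 28,491.7241.
Cap binds for Unit 4A ($18,900.00); remaining pool $66,070.00 reallocated over remaining days 566.
Shares after redistribution: Unit 2A 10,972.7562 → $10,972.76; Unit 2C 22,178.9753 → $22,178.98; Unit 5A 32,918.2686 → $32,918.27.
Rounding difference −$0.01 applied to Unit 5A → $32,918.26.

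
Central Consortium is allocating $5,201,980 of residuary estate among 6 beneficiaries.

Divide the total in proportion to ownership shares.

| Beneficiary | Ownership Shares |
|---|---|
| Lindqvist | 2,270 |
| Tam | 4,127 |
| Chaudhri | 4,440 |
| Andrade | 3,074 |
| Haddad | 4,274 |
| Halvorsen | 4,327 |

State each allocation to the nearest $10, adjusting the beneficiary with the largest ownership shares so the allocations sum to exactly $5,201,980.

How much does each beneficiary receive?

Lindqvist: $524,540; Tam: $953,650; Chaudhri: $1,025,970; Andrade: $710,330; Haddad: $987,620; Halvorsen: $999,870

Sum of ownership shares: 22,512.
Raw shares: Lindqvist 2,270/22,512 × $5,201,980 = 524,542.23; Tam 4,127/22,512 × $5,201,980 = 953,650.12; Chaudhri 4,440/22,512 × $5,201,980 = 1,025,976.87; Andrade 3,074/22,512 × $5,201,980 = 710,327.23; Haddad 4,274/22,512 × $5,201,980 = 987,618.27; Halvorsen 4,327/22,512 × $5,201,980 = 999,865.29.
Rounded to nearest $10: Lindqvist $524,540; Tam $953,650; Chaudhri $1,025,980; Andrade $710,330; Haddad $987,620; Halvorsen $999,870. Sum = $5,201,990.
Difference $5,201,980 − $5,201,990 = −$10 applied to largest ownership shares (Chaudhri): Chaudhri becomes $1,025,970.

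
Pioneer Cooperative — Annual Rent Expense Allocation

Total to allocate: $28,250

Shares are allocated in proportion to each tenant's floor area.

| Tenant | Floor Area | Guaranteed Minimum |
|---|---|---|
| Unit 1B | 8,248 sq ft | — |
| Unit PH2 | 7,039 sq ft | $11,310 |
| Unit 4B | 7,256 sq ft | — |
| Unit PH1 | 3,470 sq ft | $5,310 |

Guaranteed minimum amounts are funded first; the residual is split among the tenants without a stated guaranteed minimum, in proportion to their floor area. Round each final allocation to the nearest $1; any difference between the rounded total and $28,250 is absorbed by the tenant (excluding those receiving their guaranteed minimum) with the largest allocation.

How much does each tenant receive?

Fund the minimums — Unit PH2 $11,310; Unit PH1 $5,310. Remaining pool $11,630.
Remaining pool split over remaining floor area 15,504: Unit 1B 6,187.06 → $6,187; Unit 4B 5,442.94 → $5,443.

Unit 1B: $6,187 | Unit PH2: $11,310 | Unit 4B: $5,443 | Unit PH1: $5,310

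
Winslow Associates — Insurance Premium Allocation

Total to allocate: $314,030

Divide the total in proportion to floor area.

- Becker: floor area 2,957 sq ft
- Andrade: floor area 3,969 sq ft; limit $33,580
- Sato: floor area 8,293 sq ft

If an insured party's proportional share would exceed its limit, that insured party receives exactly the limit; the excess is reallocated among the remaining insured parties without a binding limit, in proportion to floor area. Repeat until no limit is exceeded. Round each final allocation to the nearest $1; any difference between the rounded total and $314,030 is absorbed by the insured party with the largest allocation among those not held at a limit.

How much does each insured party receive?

Becker: $73,715; Andrade: $33,580; Sato: $206,735

Floor area total: 15,219.
Pro-rata shares before constraints: Becker 61,014.96; Andrade 81,896.65; Sato 171,118.39.
Cap binds for Andrade ($33,580); residual $280,450 reallocated over remaining floor area 11,250.
Shares after redistribution: Becker 73,714.72 → $73,715; Sato 206,735.28 → $206,735.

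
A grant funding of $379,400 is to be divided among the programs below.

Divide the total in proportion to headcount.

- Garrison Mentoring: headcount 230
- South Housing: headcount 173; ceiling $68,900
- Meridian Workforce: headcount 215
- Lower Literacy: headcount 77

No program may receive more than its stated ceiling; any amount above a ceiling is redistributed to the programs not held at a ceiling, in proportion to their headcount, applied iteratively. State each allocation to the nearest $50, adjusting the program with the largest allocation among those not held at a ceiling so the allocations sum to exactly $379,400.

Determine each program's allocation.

Garrison Mentoring: $136,800; South Housing: $68,900; Meridian Workforce: $127,900; Lower Literacy: $45,800

Total headcount = 695.
Unconstrained shares: Garrison Mentoring 125,556.83; South Housing 94,440.58; Meridian Workforce 117,368.35; Lower Literacy 42,034.24.
Capped: South Housing ($68,900); residual $310,500 reallocated over remaining headcount 522.
Remaining shares: Garrison Mentoring 136,810.34 → $136,800; Meridian Workforce 127,887.93 → $127,900; Lower Literacy 45,801.72 → $45,800.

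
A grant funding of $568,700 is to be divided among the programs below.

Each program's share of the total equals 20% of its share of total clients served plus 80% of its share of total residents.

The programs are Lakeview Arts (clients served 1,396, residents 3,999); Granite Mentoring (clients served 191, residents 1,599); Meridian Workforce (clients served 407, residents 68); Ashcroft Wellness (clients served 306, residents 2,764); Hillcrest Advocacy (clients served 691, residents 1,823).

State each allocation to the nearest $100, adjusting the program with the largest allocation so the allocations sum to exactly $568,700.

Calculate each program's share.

Clients served total 2,991; residents total 10,253.
Composite weights (20% clients served + 80% residents): Lakeview Arts 0.4054; Granite Mentoring 0.1375; Meridian Workforce 0.0325; Ashcroft Wellness 0.2361; Hillcrest Advocacy 0.1884.
Pro-rata amounts: Lakeview Arts 230,535.32; Granite Mentoring 78,216.23; Meridian Workforce 18,494.55; Ashcroft Wellness 134,284.34; Hillcrest Advocacy 107,169.57.
At nearest $100: Lakeview Arts $230,500; Granite Mentoring $78,200; Meridian Workforce $18,500; Ashcroft Wellness $134,300; Hillcrest Advocacy $107,200. Sum = $568,700.
No rounding difference to absorb.

Lakeview Arts: $230,500; Granite Mentoring: $78,200; Meridian Workforce: $18,500; Ashcroft Wellness: $134,300; Hillcrest Advocacy: $107,200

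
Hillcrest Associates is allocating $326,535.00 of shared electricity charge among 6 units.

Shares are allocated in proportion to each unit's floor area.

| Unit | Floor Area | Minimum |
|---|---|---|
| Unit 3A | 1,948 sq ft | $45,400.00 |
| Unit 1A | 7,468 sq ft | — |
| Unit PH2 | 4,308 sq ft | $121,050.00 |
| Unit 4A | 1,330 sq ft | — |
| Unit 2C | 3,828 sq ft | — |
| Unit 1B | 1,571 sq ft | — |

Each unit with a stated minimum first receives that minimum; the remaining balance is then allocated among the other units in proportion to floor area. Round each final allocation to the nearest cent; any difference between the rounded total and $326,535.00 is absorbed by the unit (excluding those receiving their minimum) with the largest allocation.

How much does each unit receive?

Fund the minimums — Unit 3A $45,400.00; Unit PH2 $121,050.00. Balance $160,085.00.
Balance split over remaining floor area 14,197: Unit 1A 84,208.9723 → $84,208.97; Unit 4A 14,997.0452 → $14,997.05; Unit 2C 43,164.4277 → $43,164.43; Unit 1B 17,714.5548 → $17,714.55.

Unit 3A: $45,400.00 | Unit 1A: $84,208.97 | Unit PH2: $121,050.00 | Unit 4A: $14,997.05 | Unit 2C: $43,164.43 | Unit 1B: $17,714.55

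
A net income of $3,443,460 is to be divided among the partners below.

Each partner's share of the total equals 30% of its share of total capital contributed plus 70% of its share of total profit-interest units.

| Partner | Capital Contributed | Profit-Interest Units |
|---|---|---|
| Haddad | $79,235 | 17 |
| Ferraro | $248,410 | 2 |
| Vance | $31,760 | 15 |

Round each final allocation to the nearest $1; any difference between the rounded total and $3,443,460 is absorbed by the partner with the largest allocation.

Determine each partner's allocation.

Haddad: $1,432,956 · Ferraro: $855,795 · Vance: $1,154,709

Totals — capital contributed 359,405, profit-interest units 34.
Combined weights (30% capital contributed + 70% profit-interest units): Haddad 0.4161; Ferraro 0.2485; Vance 0.3353.
Raw shares: Haddad 1,432,956.21; Ferraro 855,794.54; Vance 1,154,709.26.
Rounded to nearest $1: Haddad $1,432,956; Ferraro $855,795; Vance $1,154,709. Sum = $3,443,460.
No rounding difference to absorb.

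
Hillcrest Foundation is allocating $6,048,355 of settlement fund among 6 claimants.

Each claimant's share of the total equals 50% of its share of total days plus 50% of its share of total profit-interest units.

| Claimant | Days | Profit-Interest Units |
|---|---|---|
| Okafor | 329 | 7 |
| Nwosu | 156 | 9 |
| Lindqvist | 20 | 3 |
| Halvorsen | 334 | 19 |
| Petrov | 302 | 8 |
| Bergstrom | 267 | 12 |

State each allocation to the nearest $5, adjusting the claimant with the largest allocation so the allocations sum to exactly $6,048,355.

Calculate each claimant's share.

Days total 1,408; profit-interest units total 58.
Blended shares (50% days + 50% profit-interest units): Okafor 0.1772; Nwosu 0.1330; Lindqvist 0.0330; Halvorsen 0.2824; Petrov 0.1762; Bergstrom 0.1983.
Pro-rata amounts: Okafor 1,071,630.69; Nwosu 804,334.04; Lindqvist 199,380.04; Halvorsen 1,708,061.85; Petrov 1,065,779.64; Bergstrom 1,199,168.74.
After rounding ($5): Okafor $1,071,630; Nwosu $804,335; Lindqvist $199,380; Halvorsen $1,708,060; Petrov $1,065,780; Bergstrom $1,199,170. Sum = $6,048,355.
Rounded total matches; no reconciliation needed.

Okafor: $1,071,630; Nwosu: $804,335; Lindqvist: $199,380; Halvorsen: $1,708,060; Petrov: $1,065,780; Bergstrom: $1,199,170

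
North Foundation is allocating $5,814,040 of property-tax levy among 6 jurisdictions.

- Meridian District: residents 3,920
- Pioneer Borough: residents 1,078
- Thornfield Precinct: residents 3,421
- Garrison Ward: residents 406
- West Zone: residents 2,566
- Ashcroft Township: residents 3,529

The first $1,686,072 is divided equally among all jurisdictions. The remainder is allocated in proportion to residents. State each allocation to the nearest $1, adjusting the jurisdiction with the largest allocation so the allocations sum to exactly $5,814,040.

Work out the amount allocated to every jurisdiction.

Meridian District: $1,365,572 | Pioneer Borough: $579,266 | Thornfield Precinct: $1,227,512 | Garrison Ward: $393,341 | West Zone: $990,956 | Ashcroft Township: $1,257,393

First tranche $1,686,072 split equally: $281,012 each.
Remainder $4,127,968 by residents (total 14,920): Meridian District 1,084,559.96 → $1,084,560; Pioneer Borough 298,253.99 → $298,254; Thornfield Precinct 946,499.90 → $946,500; Garrison Ward 112,329.42 → $112,329; West Zone 709,944.09 → $709,944; Ashcroft Township 976,380.63 → $976,381.
Totals: Meridian District $281,012 + $1,084,560 = $1,365,572; Pioneer Borough $281,012 + $298,254 = $579,266; Thornfield Precinct $281,012 + $946,500 = $1,227,512; Garrison Ward $281,012 + $112,329 = $393,341; West Zone $281,012 + $709,944 = $990,956; Ashcroft Township $281,012 + $976,381 = $1,257,393.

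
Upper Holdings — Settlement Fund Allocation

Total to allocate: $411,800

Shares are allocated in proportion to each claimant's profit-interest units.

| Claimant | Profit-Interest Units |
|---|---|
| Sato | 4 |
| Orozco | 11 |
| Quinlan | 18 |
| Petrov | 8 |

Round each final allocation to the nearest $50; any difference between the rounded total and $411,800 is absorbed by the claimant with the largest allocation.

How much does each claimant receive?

Sato: $40,200 | Orozco: $110,500 | Quinlan: $180,750 | Petrov: $80,350

Sum of profit-interest units: 41.
Unrounded shares: Sato 4/41 × $411,800 = 40,175.61; Orozco 11/41 × $411,800 = 110,482.93; Quinlan 18/41 × $411,800 = 180,790.24; Petrov 8/41 × $411,800 = 80,351.22.
At nearest $50: Sato $40,200; Orozco $110,500; Quinlan $180,800; Petrov $80,350. Sum = $411,850.
Difference $411,800 − $411,850 = −$50 applied to largest allocation (Quinlan): Quinlan becomes $180,750.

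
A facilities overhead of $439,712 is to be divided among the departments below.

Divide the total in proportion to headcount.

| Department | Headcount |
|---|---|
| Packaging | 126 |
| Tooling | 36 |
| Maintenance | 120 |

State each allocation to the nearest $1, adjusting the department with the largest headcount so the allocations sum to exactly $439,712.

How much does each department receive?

Packaging: $196,468 | Tooling: $56,133 | Maintenance: $187,111

Total headcount = 282.
Pro-rata amounts: Packaging 126/282 × $439,712 = 196,467.06; Tooling 36/282 × $439,712 = 56,133.45; Maintenance 120/282 × $439,712 = 187,111.49.
Rounded to nearest $1: Packaging $196,467; Tooling $56,133; Maintenance $187,111. Sum = $439,711.
Difference $439,712 − $439,711 = +$1 applied to largest headcount (Packaging): Packaging becomes $196,468.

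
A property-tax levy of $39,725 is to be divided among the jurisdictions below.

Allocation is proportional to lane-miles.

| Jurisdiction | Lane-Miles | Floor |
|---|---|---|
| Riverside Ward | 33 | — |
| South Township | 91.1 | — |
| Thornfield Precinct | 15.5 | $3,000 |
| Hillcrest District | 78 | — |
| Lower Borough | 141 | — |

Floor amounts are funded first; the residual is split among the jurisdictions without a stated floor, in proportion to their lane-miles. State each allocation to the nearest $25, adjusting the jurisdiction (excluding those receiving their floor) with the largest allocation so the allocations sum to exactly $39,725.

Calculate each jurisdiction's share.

Guaranteed amounts: Thornfield Precinct $3,000. Remaining pool $36,725.
Remaining pool split over remaining lane-miles 343.1: Riverside Ward 3,532.28 → $3,525; South Township 9,751.23 → $9,750; Hillcrest District 8,349.02 → $8,350; Lower Borough 15,092.47 → $15,100.

Riverside Ward: $3,525; South Township: $9,750; Thornfield Precinct: $3,000; Hillcrest District: $8,350; Lower Borough: $15,100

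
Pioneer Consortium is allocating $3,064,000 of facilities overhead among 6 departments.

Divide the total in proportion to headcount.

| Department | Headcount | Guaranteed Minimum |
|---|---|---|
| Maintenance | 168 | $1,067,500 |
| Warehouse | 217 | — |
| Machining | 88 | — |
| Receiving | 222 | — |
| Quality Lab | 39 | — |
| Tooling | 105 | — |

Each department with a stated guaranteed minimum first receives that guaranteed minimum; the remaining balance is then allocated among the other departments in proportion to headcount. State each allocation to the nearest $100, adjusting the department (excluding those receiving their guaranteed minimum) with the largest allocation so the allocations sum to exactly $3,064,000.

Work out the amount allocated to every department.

Maintenance: $1,067,500; Warehouse: $645,700; Machining: $261,800; Receiving: $660,600; Quality Lab: $116,000; Tooling: $312,400

Guaranteed amounts: Maintenance $1,067,500. Balance $1,996,500.
Balance split over remaining headcount 671: Warehouse 645,663.93 → $645,700; Machining 261,836.07 → $261,800; Receiving 660,540.98 → $660,500; Quality Lab 116,040.98 → $116,000; Tooling 312,418.03 → $312,400.
Rounding difference +$100 applied to Receiving → $660,600.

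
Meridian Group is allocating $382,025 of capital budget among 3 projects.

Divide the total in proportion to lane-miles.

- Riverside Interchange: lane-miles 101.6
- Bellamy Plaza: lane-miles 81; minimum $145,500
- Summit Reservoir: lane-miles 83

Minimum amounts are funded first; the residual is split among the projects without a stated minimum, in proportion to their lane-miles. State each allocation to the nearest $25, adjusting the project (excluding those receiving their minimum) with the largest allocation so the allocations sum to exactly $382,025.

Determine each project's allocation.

Fund the minimums — Bellamy Plaza $145,500. Residual $236,525.
Residual split over remaining lane-miles 184.6: Riverside Interchange 130,178.44 → $130,175; Summit Reservoir 106,346.56 → $106,350.

Riverside Interchange: $130,175 | Bellamy Plaza: $145,500 | Summit Reservoir: $106,350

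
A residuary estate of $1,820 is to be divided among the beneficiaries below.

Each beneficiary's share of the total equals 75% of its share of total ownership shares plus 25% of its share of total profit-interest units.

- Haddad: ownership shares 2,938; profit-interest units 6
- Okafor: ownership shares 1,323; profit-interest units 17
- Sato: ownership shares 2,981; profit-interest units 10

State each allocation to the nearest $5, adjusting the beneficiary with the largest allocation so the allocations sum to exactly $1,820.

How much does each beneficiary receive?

Totals — ownership shares 7,242, profit-interest units 33.
Combined weights (75% ownership shares + 25% profit-interest units): Haddad 0.3497; Okafor 0.2658; Sato 0.3845.
Pro-rata amounts: Haddad 636.49; Okafor 483.76; Sato 699.75.
After rounding ($5): Haddad $635; Okafor $485; Sato $700. Sum = $1,820.
Rounded total matches; no reconciliation needed.

Haddad: $635 | Okafor: $485 | Sato: $700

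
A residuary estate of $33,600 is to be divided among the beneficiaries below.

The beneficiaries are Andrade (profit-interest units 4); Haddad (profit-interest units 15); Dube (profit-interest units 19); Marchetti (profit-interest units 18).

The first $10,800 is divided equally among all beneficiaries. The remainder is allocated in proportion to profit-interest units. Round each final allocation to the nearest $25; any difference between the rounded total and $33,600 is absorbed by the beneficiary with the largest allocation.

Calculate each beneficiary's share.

Andrade: $4,325; Haddad: $8,800; Dube: $10,450; Marchetti: $10,025

$10,800 shared equally gives $2,700 per beneficiary.
Remainder $22,800 by profit-interest units (total 56): Andrade 1,628.57 → $1,625; Haddad 6,107.14 → $6,100; Dube 7,735.71 → $7,725; Marchetti 7,328.57 → $7,325.
Rounding difference +$25 on remainder applied to Dube.
Totals: Andrade $2,700 + $1,625 = $4,325; Haddad $2,700 + $6,100 = $8,800; Dube $2,700 + $7,750 = $10,450; Marchetti $2,700 + $7,325 = $10,025.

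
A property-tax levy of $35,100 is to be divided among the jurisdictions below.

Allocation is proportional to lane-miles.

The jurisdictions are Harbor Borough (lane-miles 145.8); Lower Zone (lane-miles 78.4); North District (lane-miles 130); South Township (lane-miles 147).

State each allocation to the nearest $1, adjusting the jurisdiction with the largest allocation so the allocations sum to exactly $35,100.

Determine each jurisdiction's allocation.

Sum of lane-miles: 501.2.
Unrounded shares: Harbor Borough 145.8/501.2 × $35,100 = 10,210.65; Lower Zone 78.4/501.2 × $35,100 = 5,490.503; North District 130/501.2 × $35,100 = 9,104.15; South Township 147/501.2 × $35,100 = 10,294.69.
Rounded to nearest $1: Harbor Borough $10,211; Lower Zone $5,491; North District $9,104; South Township $10,295. Sum = $35,101.
Difference $35,100 − $35,101 = −$1 applied to largest allocation (South Township): South Township becomes $10,294.

Harbor Borough: $10,211; Lower Zone: $5,491; North District: $9,104; South Township: $10,294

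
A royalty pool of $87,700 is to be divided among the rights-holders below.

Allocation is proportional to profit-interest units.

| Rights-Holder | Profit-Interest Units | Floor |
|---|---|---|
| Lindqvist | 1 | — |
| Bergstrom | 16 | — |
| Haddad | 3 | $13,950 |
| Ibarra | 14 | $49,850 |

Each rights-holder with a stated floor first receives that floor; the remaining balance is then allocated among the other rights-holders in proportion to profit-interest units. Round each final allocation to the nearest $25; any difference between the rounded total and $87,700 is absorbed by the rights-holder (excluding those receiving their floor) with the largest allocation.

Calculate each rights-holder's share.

Lindqvist: $1,400 · Bergstrom: $22,500 · Haddad: $13,950 · Ibarra: $49,850

Minimums first: Haddad $13,950; Ibarra $49,850. Residual $23,900.
Residual split over remaining profit-interest units 17: Lindqvist 1,405.88 → $1,400; Bergstrom 22,494.12 → $22,500.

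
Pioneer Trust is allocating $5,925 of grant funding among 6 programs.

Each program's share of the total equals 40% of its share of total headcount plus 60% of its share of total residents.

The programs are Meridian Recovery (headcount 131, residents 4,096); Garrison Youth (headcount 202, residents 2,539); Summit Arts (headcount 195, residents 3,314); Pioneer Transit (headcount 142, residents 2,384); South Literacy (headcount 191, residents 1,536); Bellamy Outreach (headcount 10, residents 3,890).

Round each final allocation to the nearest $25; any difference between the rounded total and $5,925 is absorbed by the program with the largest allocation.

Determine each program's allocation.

Totals — headcount 871, residents 17,759.
Combined weights (40% headcount + 60% residents): Meridian Recovery 0.1985; Garrison Youth 0.1785; Summit Arts 0.2015; Pioneer Transit 0.1458; South Literacy 0.1396; Bellamy Outreach 0.1360.
Unrounded shares: Meridian Recovery 1,176.39; Garrison Youth 1,057.90; Summit Arts 1,193.99; Pioneer Transit 863.61; South Literacy 827.19; Bellamy Outreach 805.91.
At nearest $25: Meridian Recovery $1,175; Garrison Youth $1,050; Summit Arts $1,200; Pioneer Transit $875; South Literacy $825; Bellamy Outreach $800. Sum = $5,925.
Sum already equals the total — no adjustment.

Meridian Recovery: $1,175; Garrison Youth: $1,050; Summit Arts: $1,200; Pioneer Transit: $875; South Literacy: $825; Bellamy Outreach: $800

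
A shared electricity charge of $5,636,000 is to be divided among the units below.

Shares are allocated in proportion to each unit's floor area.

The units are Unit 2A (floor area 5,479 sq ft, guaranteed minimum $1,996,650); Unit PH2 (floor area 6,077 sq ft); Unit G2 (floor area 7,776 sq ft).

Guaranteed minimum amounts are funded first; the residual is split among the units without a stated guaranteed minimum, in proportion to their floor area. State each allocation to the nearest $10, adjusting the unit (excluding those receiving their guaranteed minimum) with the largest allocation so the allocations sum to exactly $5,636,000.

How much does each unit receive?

Unit 2A: $1,996,650 | Unit PH2: $1,596,500 | Unit G2: $2,042,850

Guaranteed amounts: Unit 2A $1,996,650. Remaining pool $3,639,350.
Remaining pool split over remaining floor area 13,853: Unit PH2 1,596,501.12 → $1,596,500; Unit G2 2,042,848.88 → $2,042,850.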